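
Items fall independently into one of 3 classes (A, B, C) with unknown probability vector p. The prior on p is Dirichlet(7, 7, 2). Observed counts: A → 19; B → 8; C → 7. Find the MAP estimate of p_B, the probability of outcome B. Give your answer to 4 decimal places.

The posterior is Dirichlet(αᵢ + nᵢ) = Dirichlet(26, 15, 9).
For a Dirichlet(a₁,…,a_K) with all aᵢ > 1, the mode has j-th component (aⱼ − 1)/(Σaᵢ − K).
Here Σaᵢ = 50 and K = 3, so p_B = (15 − 1)/(50 − 3) = 14/47 ≈ 0.2979.

MAP estimate of p_B = 0.2979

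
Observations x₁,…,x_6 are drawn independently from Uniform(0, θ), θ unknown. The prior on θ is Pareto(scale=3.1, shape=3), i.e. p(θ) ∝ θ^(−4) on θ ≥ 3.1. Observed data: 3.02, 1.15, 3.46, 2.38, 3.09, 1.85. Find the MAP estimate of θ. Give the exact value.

The Uniform(0, θ) likelihood is θ^(−n) for θ ≥ max(xᵢ), zero otherwise. Here max(xᵢ) = 3.46.
Posterior ∝ θ^(−4) · θ^(−6) = θ^(−10) on θ ≥ max(3.1, 3.46) = 3.46.
This density is strictly decreasing in θ, so the posterior mode lies at the lower boundary of the support.

θ̂_MAP = 3.46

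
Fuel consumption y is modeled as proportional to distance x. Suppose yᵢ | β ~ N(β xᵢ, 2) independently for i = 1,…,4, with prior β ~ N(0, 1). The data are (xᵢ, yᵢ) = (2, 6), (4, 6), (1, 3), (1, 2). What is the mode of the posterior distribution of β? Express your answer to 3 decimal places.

log p(β | y) = −Σ(yᵢ − βxᵢ)²/(2·2) − β²/(2·1) + const.
Setting the derivative to zero: Σxᵢ(yᵢ − βxᵢ)/2 − β/1 = 0, so β = Σxᵢyᵢ / (Σxᵢ² + σ²/τ²).
Σxᵢyᵢ = 2·6 + 4·6 + 1·3 + 1·2 = 41; Σxᵢ² = 22; σ²/τ² = 2.
β̂_MAP = 41 / (22 + 2) = 41/24 ≈ 1.708.

β̂_MAP = 1.708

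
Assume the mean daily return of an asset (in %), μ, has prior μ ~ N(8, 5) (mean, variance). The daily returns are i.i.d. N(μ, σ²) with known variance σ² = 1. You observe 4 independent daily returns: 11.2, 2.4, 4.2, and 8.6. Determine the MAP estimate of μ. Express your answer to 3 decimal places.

n = 4; x̄ = (11.2 + 2.4 + 4.2 + 8.6)/4 = 26.4/4 = 6.6.
For a Normal prior and Normal likelihood with known variance, the posterior is Normal; its mode equals its mean, the precision-weighted average.
Prior precision 1/σ₀² = 1/5 = 0.2; data precision n/σ² = 4/1 = 4.
μ̂ = (0.2·8 + 4·6.6) / (0.2 + 4) = 28/4.2 = 20/3 ≈ 6.667.

μ̂_MAP = 6.667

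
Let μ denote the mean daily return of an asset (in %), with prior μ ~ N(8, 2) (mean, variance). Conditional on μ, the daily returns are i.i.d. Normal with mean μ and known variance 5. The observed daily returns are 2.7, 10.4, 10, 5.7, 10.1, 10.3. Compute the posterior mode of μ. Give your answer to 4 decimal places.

n = 6; x̄ = (2.7 + 10.4 + 10 + 5.7 + 10.1 + 10.3)/6 = 49.2/6 = 8.2.
For a Normal prior and Normal likelihood with known variance, the posterior is Normal; its mode equals its mean, the precision-weighted average.
Prior precision 1/σ₀² = 1/2 = 0.5; data precision n/σ² = 6/5 = 1.2.
μ̂ = (0.5·8 + 1.2·8.2) / (0.5 + 1.2) = 13.84/1.7 = 692/85 ≈ 8.1412.

μ̂_MAP = 8.1412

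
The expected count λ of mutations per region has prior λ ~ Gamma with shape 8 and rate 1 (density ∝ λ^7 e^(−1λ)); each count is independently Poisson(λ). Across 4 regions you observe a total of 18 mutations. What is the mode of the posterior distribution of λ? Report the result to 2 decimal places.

Σxᵢ = 18, n = 4.
Posterior ∝ λ^7e^(−1λ) · λ^18e^(−4λ) = λ^25e^(−5λ), i.e. Gamma(shape=26, rate=5).
The mode of a Gamma(a, b) with a ≥ 1 (shape–rate) is (a−1)/b = 25/5 ≈ 5.00.

λ̂_MAP = 5.00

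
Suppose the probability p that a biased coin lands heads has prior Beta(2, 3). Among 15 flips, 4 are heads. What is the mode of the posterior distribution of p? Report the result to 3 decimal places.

Prior: Beta(2, 3).
Data: 4 successes in 15 trials. The binomial likelihood contributes p^4(1−p)^11, so the posterior is Beta(2+4, 3+11) = Beta(6, 14).
For Beta(a, b) with a, b > 1 the mode is (a−1)/(a+b−2) = 5/18 ≈ 0.278.

p̂_MAP = 0.278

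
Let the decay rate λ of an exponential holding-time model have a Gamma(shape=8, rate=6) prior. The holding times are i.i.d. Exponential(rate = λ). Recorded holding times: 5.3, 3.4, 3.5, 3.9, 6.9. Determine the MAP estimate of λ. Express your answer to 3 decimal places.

λ̂_MAP = 0.414

The Exponential(rate=λ) likelihood is ∝ λ^n e^(−λΣtᵢ). Here n = 5 and Σtᵢ = 5.3 + 3.4 + 3.5 + 3.9 + 6.9 = 23.
Posterior ∝ λ^7e^(−6λ) · λ^5e^(−23λ) = λ^12e^(−29λ), i.e. Gamma(13, 29).
Mode = (a−1)/b = 12/29 ≈ 0.414.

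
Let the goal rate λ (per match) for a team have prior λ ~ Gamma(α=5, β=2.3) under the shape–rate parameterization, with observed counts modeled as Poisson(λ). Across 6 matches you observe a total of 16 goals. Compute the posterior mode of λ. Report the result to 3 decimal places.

λ̂_MAP = 2.410

Σxᵢ = 16, n = 6.
Posterior ∝ λ^4e^(−2.3λ) · λ^16e^(−6λ) = λ^20e^(−8.3λ), i.e. Gamma(shape=21, rate=8.3).
The mode of a Gamma(a, b) with a ≥ 1 (shape–rate) is (a−1)/b = 20/8.3 ≈ 2.410.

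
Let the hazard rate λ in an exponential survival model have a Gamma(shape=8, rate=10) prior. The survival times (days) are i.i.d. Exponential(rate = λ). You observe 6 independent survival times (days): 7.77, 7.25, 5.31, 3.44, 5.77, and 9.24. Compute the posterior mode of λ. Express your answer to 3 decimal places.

λ̂_MAP = 0.267

The Exponential(rate=λ) likelihood is ∝ λ^n e^(−λΣtᵢ). Here n = 6 and Σtᵢ = 7.77 + 7.25 + 5.31 + 3.44 + 5.77 + 9.24 = 38.78.
Posterior ∝ λ^7e^(−10λ) · λ^6e^(−38.78λ) = λ^13e^(−48.78λ), i.e. Gamma(14, 48.78).
Mode = (a−1)/b = 13/48.78 ≈ 0.267.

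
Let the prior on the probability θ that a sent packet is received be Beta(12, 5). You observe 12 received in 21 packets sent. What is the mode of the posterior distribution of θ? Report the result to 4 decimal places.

θ̂_MAP = 0.6389

Prior: Beta(12, 5).
Data: 12 successes in 21 trials. The binomial likelihood contributes θ^12(1−θ)^9, so the posterior is Beta(12+12, 5+9) = Beta(24, 14).
For Beta(a, b) with a, b > 1 the mode is (a−1)/(a+b−2) = 23/36 ≈ 0.6389.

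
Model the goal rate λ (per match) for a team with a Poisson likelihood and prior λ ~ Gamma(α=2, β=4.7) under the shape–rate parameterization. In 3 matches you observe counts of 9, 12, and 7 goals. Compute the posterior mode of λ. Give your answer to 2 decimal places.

λ̂_MAP = 3.77

Σxᵢ = 9+12+7 = 28, with n = 3.
Posterior ∝ λe^(−4.7λ) · λ^28e^(−3λ) = λ^29e^(−7.7λ), i.e. Gamma(shape=30, rate=7.7).
The mode of a Gamma(a, b) with a ≥ 1 (shape–rate) is (a−1)/b = 29/7.7 ≈ 3.77.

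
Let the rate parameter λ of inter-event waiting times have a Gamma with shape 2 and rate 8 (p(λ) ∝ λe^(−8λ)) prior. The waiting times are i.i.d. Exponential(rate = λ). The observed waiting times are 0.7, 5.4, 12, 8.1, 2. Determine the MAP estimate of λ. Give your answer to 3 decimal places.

λ̂_MAP = 0.166

The Exponential(rate=λ) likelihood is ∝ λ^n e^(−λΣtᵢ). Here n = 5 and Σtᵢ = 0.7 + 5.4 + 12 + 8.1 + 2 = 28.2.
Posterior ∝ λe^(−8λ) · λ^5e^(−28.2λ) = λ^6e^(−36.2λ), i.e. Gamma(7, 36.2).
Mode = (a−1)/b = 6/36.2 ≈ 0.166.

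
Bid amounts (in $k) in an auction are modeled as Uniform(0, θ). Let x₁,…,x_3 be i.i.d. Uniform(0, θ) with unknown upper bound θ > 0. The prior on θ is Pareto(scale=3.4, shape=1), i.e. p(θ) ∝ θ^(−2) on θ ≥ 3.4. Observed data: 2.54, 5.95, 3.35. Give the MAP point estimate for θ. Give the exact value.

The Uniform(0, θ) likelihood is θ^(−n) for θ ≥ max(xᵢ), zero otherwise. Here max(xᵢ) = 5.95.
Posterior ∝ θ^(−2) · θ^(−3) = θ^(−5) on θ ≥ max(3.4, 5.95) = 5.95.
This density is strictly decreasing in θ, so the posterior mode lies at the lower boundary of the support.

θ̂_MAP = 5.95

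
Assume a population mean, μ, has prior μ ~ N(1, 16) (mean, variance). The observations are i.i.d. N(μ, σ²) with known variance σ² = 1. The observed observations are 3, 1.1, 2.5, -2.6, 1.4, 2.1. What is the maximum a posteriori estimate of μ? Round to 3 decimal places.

n = 6; x̄ = (3 + 1.1 + 2.5 + (-2.6) + 1.4 + 2.1)/6 = 7.5/6 = 1.25.
For a Normal prior and Normal likelihood with known variance, the posterior is Normal; its mode equals its mean, the precision-weighted average.
Prior precision 1/σ₀² = 1/16 = 0.0625; data precision n/σ² = 6/1 = 6.
μ̂ = (0.0625·1 + 6·1.25) / (0.0625 + 6) = 7.5625/6.0625 = 121/97 ≈ 1.247.

μ̂_MAP = 1.247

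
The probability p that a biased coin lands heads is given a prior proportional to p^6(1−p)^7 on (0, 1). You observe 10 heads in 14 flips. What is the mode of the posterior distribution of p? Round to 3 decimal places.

The prior density ∝ p^6(1−p)^7 is the kernel of Beta(7, 8).
Data: 10 successes in 14 trials. The binomial likelihood contributes p^10(1−p)^4, so the posterior is Beta(7+10, 8+4) = Beta(17, 12).
For Beta(a, b) with a, b > 1 the mode is (a−1)/(a+b−2) = 16/27 ≈ 0.593.

p̂_MAP = 0.593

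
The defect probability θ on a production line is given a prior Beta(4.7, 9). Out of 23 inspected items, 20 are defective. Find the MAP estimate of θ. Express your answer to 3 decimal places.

θ̂_MAP = 0.683

Prior: Beta(4.7, 9).
Data: 20 successes in 23 trials. The binomial likelihood contributes θ^20(1−θ)^3, so the posterior is Beta(4.7+20, 9+3) = Beta(24.7, 12).
For Beta(a, b) with a, b > 1 the mode is (a−1)/(a+b−2) = 23.7/34.7 ≈ 0.683.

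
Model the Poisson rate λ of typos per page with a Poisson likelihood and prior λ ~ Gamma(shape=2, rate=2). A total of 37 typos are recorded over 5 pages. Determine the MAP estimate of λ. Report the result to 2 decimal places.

λ̂_MAP = 5.43

Σxᵢ = 37, n = 5.
Posterior ∝ λe^(−2λ) · λ^37e^(−5λ) = λ^38e^(−7λ), i.e. Gamma(shape=39, rate=7).
The mode of a Gamma(a, b) with a ≥ 1 (shape–rate) is (a−1)/b = 38/7 ≈ 5.43.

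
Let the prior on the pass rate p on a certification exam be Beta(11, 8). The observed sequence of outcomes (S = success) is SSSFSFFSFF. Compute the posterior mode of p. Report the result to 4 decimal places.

p̂_MAP = 0.5556

Prior: Beta(11, 8).
Data: 5 successes in 10 trials (from the sequence). The binomial likelihood contributes p^5(1−p)^5, so the posterior is Beta(11+5, 8+5) = Beta(16, 13).
For Beta(a, b) with a, b > 1 the mode is (a−1)/(a+b−2) = 15/27 ≈ 0.5556.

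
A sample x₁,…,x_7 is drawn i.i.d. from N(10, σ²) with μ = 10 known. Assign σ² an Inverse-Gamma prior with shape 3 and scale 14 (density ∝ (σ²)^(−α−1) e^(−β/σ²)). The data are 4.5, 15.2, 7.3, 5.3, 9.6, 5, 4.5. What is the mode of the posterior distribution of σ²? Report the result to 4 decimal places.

σ̂²_MAP = 11.3387

Sum of squared deviations about the known mean: SS = (4.5−10)² + (15.2−10)² + (7.3−10)² + (5.3−10)² + (9.6−10)² + (5−10)² + (4.5−10)² = 142.08.
The Normal likelihood contributes (σ²)^(−n/2) exp(−SS/(2σ²)), so the posterior is Inverse-Gamma(α + n/2, β + SS/2) = Inverse-Gamma(6.5, 85.04).
The mode of Inverse-Gamma(a, b) is b/(a+1) = 85.04/7.5 ≈ 11.3387.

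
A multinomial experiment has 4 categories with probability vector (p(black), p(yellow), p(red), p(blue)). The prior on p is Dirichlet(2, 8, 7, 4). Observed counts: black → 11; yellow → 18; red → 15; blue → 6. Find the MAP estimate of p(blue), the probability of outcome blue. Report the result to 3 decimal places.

The posterior is Dirichlet(αᵢ + nᵢ) = Dirichlet(13, 26, 22, 10).
For a Dirichlet(a₁,…,a_K) with all aᵢ > 1, the mode has j-th component (aⱼ − 1)/(Σaᵢ − K).
Here Σaᵢ = 71 and K = 4, so p(blue) = (10 − 1)/(71 − 4) = 9/67 ≈ 0.134.

MAP estimate of p(blue) = 0.134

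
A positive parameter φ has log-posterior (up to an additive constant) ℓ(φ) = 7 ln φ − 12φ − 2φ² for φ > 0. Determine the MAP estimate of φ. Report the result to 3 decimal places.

ℓ'(φ) = 7/φ − 12 − 4φ. Setting this to zero and multiplying by φ: 4φ² + 12φ − 7 = 0.
φ = (−12 + √(12² + 4·4·7)) / (2·4) = (−12 + √256) / 8 = (−12 + 16)/8 = 1/2.
ℓ''(φ) = −7/φ² − 4 < 0, confirming a maximum.

φ̂_MAP = 0.500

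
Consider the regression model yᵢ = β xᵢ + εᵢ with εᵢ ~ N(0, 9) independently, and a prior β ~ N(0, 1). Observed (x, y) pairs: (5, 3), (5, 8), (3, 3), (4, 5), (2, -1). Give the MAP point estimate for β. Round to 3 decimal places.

β̂_MAP = 0.932

log p(β | y) = −Σ(yᵢ − βxᵢ)²/(2·9) − β²/(2·1) + const.
Setting the derivative to zero: Σxᵢ(yᵢ − βxᵢ)/9 − β/1 = 0, so β = Σxᵢyᵢ / (Σxᵢ² + σ²/τ²).
Σxᵢyᵢ = 5·3 + 5·8 + 3·3 + 4·5 + 2·(-1) = 82; Σxᵢ² = 79; σ²/τ² = 9.
β̂_MAP = 82 / (79 + 9) = 82/88 ≈ 0.932.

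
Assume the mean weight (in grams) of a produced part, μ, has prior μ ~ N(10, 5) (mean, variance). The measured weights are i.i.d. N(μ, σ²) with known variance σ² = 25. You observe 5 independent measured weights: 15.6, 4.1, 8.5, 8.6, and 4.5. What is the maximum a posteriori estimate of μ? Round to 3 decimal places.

μ̂_MAP = 9.130

n = 5; x̄ = (15.6 + 4.1 + 8.5 + 8.6 + 4.5)/5 = 41.3/5 = 8.26.
For a Normal prior and Normal likelihood with known variance, the posterior is Normal; its mode equals its mean, the precision-weighted average.
Prior precision 1/σ₀² = 1/5 = 0.2; data precision n/σ² = 5/25 = 0.2.
μ̂ = (0.2·10 + 0.2·8.26) / (0.2 + 0.2) = 3.652/0.4 = 9.130.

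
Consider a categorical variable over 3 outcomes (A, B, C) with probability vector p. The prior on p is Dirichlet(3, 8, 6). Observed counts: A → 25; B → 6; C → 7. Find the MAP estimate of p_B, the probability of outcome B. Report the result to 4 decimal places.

MAP estimate of p_B = 0.2500

The posterior is Dirichlet(αᵢ + nᵢ) = Dirichlet(28, 14, 13).
For a Dirichlet(a₁,…,a_K) with all aᵢ > 1, the mode has j-th component (aⱼ − 1)/(Σaᵢ − K).
Here Σaᵢ = 55 and K = 3, so p_B = (14 − 1)/(55 − 3) = 13/52 ≈ 0.2500.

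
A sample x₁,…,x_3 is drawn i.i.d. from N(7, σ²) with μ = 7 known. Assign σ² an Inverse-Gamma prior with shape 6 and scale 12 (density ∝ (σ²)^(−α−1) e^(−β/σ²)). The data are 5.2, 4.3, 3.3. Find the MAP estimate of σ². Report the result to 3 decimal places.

Sum of squared deviations about the known mean: SS = (5.2−7)² + (4.3−7)² + (3.3−7)² = 24.22.
The Normal likelihood contributes (σ²)^(−n/2) exp(−SS/(2σ²)), so the posterior is Inverse-Gamma(α + n/2, β + SS/2) = Inverse-Gamma(7.5, 24.11).
The mode of Inverse-Gamma(a, b) is b/(a+1) = 24.11/8.5 ≈ 2.836.

σ̂²_MAP = 2.836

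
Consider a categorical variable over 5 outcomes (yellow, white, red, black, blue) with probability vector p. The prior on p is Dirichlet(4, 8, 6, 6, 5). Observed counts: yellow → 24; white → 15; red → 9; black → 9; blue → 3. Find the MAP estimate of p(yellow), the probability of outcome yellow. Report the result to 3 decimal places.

MAP estimate of p(yellow) = 0.321

The posterior is Dirichlet(αᵢ + nᵢ) = Dirichlet(28, 23, 15, 15, 8).
For a Dirichlet(a₁,…,a_K) with all aᵢ > 1, the mode has j-th component (aⱼ − 1)/(Σaᵢ − K).
Here Σaᵢ = 89 and K = 5, so p(yellow) = (28 − 1)/(89 − 5) = 27/84 ≈ 0.321.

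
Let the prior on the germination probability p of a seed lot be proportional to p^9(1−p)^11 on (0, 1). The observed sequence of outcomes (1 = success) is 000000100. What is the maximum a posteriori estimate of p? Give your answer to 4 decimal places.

The prior density ∝ p^9(1−p)^11 is the kernel of Beta(10, 12).
Data: 1 success in 9 trials (from the sequence). The binomial likelihood contributes p(1−p)^8, so the posterior is Beta(10+1, 12+8) = Beta(11, 20).
For Beta(a, b) with a, b > 1 the mode is (a−1)/(a+b−2) = 10/29 ≈ 0.3448.

p̂_MAP = 0.3448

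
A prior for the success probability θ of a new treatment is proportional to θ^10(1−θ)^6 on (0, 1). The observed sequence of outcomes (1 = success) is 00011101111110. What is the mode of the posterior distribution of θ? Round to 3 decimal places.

The prior density ∝ θ^10(1−θ)^6 is the kernel of Beta(11, 7).
Data: 9 successes in 14 trials (from the sequence). The binomial likelihood contributes θ^9(1−θ)^5, so the posterior is Beta(11+9, 7+5) = Beta(20, 12).
For Beta(a, b) with a, b > 1 the mode is (a−1)/(a+b−2) = 19/30 ≈ 0.633.

θ̂_MAP = 0.633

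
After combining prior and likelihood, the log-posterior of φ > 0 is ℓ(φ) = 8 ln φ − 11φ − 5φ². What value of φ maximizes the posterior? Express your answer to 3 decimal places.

φ̂_MAP = 0.500

ℓ'(φ) = 8/φ − 11 − 10φ. Setting this to zero and multiplying by φ: 10φ² + 11φ − 8 = 0.
φ = (−11 + √(11² + 4·10·8)) / (2·10) = (−11 + √441) / 20 = (−11 + 21)/20 = 1/2.
ℓ''(φ) = −8/φ² − 10 < 0, confirming a maximum.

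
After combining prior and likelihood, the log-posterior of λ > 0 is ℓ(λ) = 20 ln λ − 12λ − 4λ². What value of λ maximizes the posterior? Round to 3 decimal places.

λ̂_MAP = 1.000

ℓ'(λ) = 20/λ − 12 − 8λ. Setting this to zero and multiplying by λ: 8λ² + 12λ − 20 = 0.
λ = (−12 + √(12² + 4·8·20)) / (2·8) = (−12 + √784) / 16 = (−12 + 28)/16 = 1.
ℓ''(λ) = −20/λ² − 8 < 0, confirming a maximum.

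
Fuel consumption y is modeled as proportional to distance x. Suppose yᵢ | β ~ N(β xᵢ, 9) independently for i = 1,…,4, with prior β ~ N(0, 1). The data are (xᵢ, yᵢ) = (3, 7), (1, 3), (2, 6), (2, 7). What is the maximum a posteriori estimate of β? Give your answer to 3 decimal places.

β̂_MAP = 1.852

log p(β | y) = −Σ(yᵢ − βxᵢ)²/(2·9) − β²/(2·1) + const.
Setting the derivative to zero: Σxᵢ(yᵢ − βxᵢ)/9 − β/1 = 0, so β = Σxᵢyᵢ / (Σxᵢ² + σ²/τ²).
Σxᵢyᵢ = 3·7 + 1·3 + 2·6 + 2·7 = 50; Σxᵢ² = 18; σ²/τ² = 9.
β̂_MAP = 50 / (18 + 9) = 50/27 ≈ 1.852.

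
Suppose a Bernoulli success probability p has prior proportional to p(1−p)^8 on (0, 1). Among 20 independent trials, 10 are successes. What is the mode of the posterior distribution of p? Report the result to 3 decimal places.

p̂_MAP = 0.379

The prior density ∝ p(1−p)^8 is the kernel of Beta(2, 9).
Data: 10 successes in 20 trials. The binomial likelihood contributes p^10(1−p)^10, so the posterior is Beta(2+10, 9+10) = Beta(12, 19).
For Beta(a, b) with a, b > 1 the mode is (a−1)/(a+b−2) = 11/29 ≈ 0.379.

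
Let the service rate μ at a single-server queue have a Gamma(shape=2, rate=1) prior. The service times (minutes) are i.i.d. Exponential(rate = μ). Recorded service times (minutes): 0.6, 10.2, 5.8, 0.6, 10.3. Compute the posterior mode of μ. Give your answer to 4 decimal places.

The Exponential(rate=μ) likelihood is ∝ μ^n e^(−μΣtᵢ). Here n = 5 and Σtᵢ = 0.6 + 10.2 + 5.8 + 0.6 + 10.3 = 27.5.
Posterior ∝ μe^(−1μ) · μ^5e^(−27.5μ) = μ^6e^(−28.5μ), i.e. Gamma(7, 28.5).
Mode = (a−1)/b = 6/28.5 ≈ 0.2105.

μ̂_MAP = 0.2105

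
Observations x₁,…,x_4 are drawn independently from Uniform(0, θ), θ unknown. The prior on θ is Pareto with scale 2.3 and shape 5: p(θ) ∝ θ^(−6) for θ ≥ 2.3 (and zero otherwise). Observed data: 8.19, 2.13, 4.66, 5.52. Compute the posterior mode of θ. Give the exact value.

The Uniform(0, θ) likelihood is θ^(−n) for θ ≥ max(xᵢ), zero otherwise. Here max(xᵢ) = 8.19.
Posterior ∝ θ^(−6) · θ^(−4) = θ^(−10) on θ ≥ max(2.3, 8.19) = 8.19.
This density is strictly decreasing in θ, so the posterior mode lies at the lower boundary of the support.

θ̂_MAP = 8.19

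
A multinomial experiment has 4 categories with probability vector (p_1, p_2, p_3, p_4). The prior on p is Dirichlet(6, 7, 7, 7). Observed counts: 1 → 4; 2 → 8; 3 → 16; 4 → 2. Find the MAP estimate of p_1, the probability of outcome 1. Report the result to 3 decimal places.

MAP estimate: 0.170

The posterior is Dirichlet(αᵢ + nᵢ) = Dirichlet(10, 15, 23, 9).
For a Dirichlet(a₁,…,a_K) with all aᵢ > 1, the mode has j-th component (aⱼ − 1)/(Σaᵢ − K).
Here Σaᵢ = 57 and K = 4, so p_1 = (10 − 1)/(57 − 4) = 9/53 ≈ 0.170.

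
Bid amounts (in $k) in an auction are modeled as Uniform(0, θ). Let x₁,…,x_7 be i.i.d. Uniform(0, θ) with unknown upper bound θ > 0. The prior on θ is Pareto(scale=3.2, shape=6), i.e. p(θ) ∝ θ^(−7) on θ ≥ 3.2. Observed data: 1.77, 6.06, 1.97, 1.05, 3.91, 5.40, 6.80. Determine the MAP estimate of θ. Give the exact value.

θ̂_MAP = 6.80

The Uniform(0, θ) likelihood is θ^(−n) for θ ≥ max(xᵢ), zero otherwise. Here max(xᵢ) = 6.80.
Posterior ∝ θ^(−7) · θ^(−7) = θ^(−14) on θ ≥ max(3.2, 6.80) = 6.80.
This density is strictly decreasing in θ, so the posterior mode lies at the lower boundary of the support.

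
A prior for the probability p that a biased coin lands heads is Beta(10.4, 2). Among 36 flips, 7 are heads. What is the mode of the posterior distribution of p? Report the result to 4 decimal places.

Prior: Beta(10.4, 2).
Data: 7 successes in 36 trials. The binomial likelihood contributes p^7(1−p)^29, so the posterior is Beta(10.4+7, 2+29) = Beta(17.4, 31).
For Beta(a, b) with a, b > 1 the mode is (a−1)/(a+b−2) = 16.4/46.4 ≈ 0.3534.

p̂_MAP = 0.3534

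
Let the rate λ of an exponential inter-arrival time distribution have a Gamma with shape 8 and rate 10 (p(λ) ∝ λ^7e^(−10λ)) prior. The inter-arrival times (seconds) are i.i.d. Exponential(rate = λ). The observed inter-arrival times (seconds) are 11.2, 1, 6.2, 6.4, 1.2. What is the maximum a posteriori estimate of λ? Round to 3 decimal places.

The Exponential(rate=λ) likelihood is ∝ λ^n e^(−λΣtᵢ). Here n = 5 and Σtᵢ = 11.2 + 1 + 6.2 + 6.4 + 1.2 = 26.
Posterior ∝ λ^7e^(−10λ) · λ^5e^(−26λ) = λ^12e^(−36λ), i.e. Gamma(13, 36).
Mode = (a−1)/b = 12/36 ≈ 0.333.

λ̂_MAP = 0.333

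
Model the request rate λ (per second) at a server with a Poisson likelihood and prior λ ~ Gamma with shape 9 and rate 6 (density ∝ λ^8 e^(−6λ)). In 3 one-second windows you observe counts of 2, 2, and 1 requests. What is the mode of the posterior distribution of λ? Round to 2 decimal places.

Σxᵢ = 2+2+1 = 5, with n = 3.
Posterior ∝ λ^8e^(−6λ) · λ^5e^(−3λ) = λ^13e^(−9λ), i.e. Gamma(shape=14, rate=9).
The mode of a Gamma(a, b) with a ≥ 1 (shape–rate) is (a−1)/b = 13/9 ≈ 1.44.

λ̂_MAP = 1.44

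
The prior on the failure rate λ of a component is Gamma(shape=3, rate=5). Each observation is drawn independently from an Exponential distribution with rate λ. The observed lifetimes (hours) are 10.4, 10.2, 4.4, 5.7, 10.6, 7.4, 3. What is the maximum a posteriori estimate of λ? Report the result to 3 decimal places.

The Exponential(rate=λ) likelihood is ∝ λ^n e^(−λΣtᵢ). Here n = 7 and Σtᵢ = 10.4 + 10.2 + 4.4 + 5.7 + 10.6 + 7.4 + 3 = 51.7.
Posterior ∝ λ^2e^(−5λ) · λ^7e^(−51.7λ) = λ^9e^(−56.7λ), i.e. Gamma(10, 56.7).
Mode = (a−1)/b = 9/56.7 ≈ 0.159.

λ̂_MAP = 0.159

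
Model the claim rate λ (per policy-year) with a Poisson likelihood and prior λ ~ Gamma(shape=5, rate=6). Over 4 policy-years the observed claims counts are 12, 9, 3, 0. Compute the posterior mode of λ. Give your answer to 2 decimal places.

λ̂_MAP = 2.80

Σxᵢ = 12+9+3+0 = 24, with n = 4.
Posterior ∝ λ^4e^(−6λ) · λ^24e^(−4λ) = λ^28e^(−10λ), i.e. Gamma(shape=29, rate=10).
The mode of a Gamma(a, b) with a ≥ 1 (shape–rate) is (a−1)/b = 28/10 ≈ 2.80.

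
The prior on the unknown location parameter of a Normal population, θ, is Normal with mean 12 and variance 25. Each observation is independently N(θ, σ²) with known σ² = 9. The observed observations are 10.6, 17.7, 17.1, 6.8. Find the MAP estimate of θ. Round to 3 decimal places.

θ̂_MAP = 12.963

n = 4; x̄ = (10.6 + 17.7 + 17.1 + 6.8)/4 = 52.2/4 = 13.05.
For a Normal prior and Normal likelihood with known variance, the posterior is Normal; its mode equals its mean, the precision-weighted average.
Prior precision 1/σ₀² = 1/25 = 0.04; data precision n/σ² = 4/9.
θ̂ = (0.04·12 + (4/9)·13.05) / (0.04 + 4/9) = 6.28/(109/225) = 1413/109 ≈ 12.963.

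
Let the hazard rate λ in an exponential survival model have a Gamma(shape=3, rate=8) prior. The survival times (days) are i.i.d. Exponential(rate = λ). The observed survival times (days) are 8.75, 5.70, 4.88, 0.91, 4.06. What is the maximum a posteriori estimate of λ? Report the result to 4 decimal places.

λ̂_MAP = 0.2167

The Exponential(rate=λ) likelihood is ∝ λ^n e^(−λΣtᵢ). Here n = 5 and Σtᵢ = 8.75 + 5.70 + 4.88 + 0.91 + 4.06 = 24.30.
Posterior ∝ λ^2e^(−8λ) · λ^5e^(−24.30λ) = λ^7e^(−32.30λ), i.e. Gamma(8, 32.30).
Mode = (a−1)/b = 7/32.30 ≈ 0.2167.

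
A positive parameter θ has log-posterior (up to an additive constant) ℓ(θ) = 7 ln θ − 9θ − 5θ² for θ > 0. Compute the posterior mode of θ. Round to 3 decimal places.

θ̂_MAP = 0.500

ℓ'(θ) = 7/θ − 9 − 10θ. Setting this to zero and multiplying by θ: 10θ² + 9θ − 7 = 0.
θ = (−9 + √(9² + 4·10·7)) / (2·10) = (−9 + √361) / 20 = (−9 + 19)/20 = 1/2.
ℓ''(θ) = −7/θ² − 10 < 0, confirming a maximum.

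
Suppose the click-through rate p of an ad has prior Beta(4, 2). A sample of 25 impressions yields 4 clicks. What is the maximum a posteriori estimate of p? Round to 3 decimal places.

p̂_MAP = 0.241

Prior: Beta(4, 2).
Data: 4 successes in 25 trials. The binomial likelihood contributes p^4(1−p)^21, so the posterior is Beta(4+4, 2+21) = Beta(8, 23).
For Beta(a, b) with a, b > 1 the mode is (a−1)/(a+b−2) = 7/29 ≈ 0.241.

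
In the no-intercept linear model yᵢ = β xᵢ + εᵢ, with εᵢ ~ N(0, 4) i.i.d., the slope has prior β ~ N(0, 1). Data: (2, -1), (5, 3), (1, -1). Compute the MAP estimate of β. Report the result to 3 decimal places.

log p(β | y) = −Σ(yᵢ − βxᵢ)²/(2·4) − β²/(2·1) + const.
Setting the derivative to zero: Σxᵢ(yᵢ − βxᵢ)/4 − β/1 = 0, so β = Σxᵢyᵢ / (Σxᵢ² + σ²/τ²).
Σxᵢyᵢ = 2·(-1) + 5·3 + 1·(-1) = 12; Σxᵢ² = 30; σ²/τ² = 4.
β̂_MAP = 12 / (30 + 4) = 12/34 ≈ 0.353.

β̂_MAP = 0.353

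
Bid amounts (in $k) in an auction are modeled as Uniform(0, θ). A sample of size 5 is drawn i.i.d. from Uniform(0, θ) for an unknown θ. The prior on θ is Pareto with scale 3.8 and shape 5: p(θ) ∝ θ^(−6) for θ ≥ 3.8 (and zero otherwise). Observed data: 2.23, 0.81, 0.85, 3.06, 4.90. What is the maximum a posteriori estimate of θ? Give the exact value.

The Uniform(0, θ) likelihood is θ^(−n) for θ ≥ max(xᵢ), zero otherwise. Here max(xᵢ) = 4.90.
Posterior ∝ θ^(−6) · θ^(−5) = θ^(−11) on θ ≥ max(3.8, 4.90) = 4.90.
This density is strictly decreasing in θ, so the posterior mode lies at the lower boundary of the support.

θ̂_MAP = 4.90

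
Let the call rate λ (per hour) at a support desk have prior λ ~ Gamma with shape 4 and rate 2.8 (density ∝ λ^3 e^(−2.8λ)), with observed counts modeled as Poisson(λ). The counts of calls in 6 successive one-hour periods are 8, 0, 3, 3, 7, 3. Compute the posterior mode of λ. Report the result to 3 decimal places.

λ̂_MAP = 3.068

Σxᵢ = 8+0+3+3+7+3 = 24, with n = 6.
Posterior ∝ λ^3e^(−2.8λ) · λ^24e^(−6λ) = λ^27e^(−8.8λ), i.e. Gamma(shape=28, rate=8.8).
The mode of a Gamma(a, b) with a ≥ 1 (shape–rate) is (a−1)/b = 27/8.8 ≈ 3.068.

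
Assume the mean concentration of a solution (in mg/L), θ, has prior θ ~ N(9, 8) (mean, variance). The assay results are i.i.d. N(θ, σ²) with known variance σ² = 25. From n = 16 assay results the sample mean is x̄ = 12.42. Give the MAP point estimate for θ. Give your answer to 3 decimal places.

n = 16, x̄ = 12.42.
For a Normal prior and Normal likelihood with known variance, the posterior is Normal; its mode equals its mean, the precision-weighted average.
Prior precision 1/σ₀² = 1/8 = 0.125; data precision n/σ² = 16/25 = 0.64.
θ̂ = (0.125·9 + 0.64·12.42) / (0.125 + 0.64) = 9.0738/0.765 = 5041/425 ≈ 11.861.

θ̂_MAP = 11.861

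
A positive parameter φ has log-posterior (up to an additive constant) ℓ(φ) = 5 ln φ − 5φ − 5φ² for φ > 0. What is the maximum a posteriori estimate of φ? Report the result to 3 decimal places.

φ̂_MAP = 0.500

ℓ'(φ) = 5/φ − 5 − 10φ. Setting this to zero and multiplying by φ: 10φ² + 5φ − 5 = 0.
φ = (−5 + √(5² + 4·10·5)) / (2·10) = (−5 + √225) / 20 = (−5 + 15)/20 = 1/2.
ℓ''(φ) = −5/φ² − 10 < 0, confirming a maximum.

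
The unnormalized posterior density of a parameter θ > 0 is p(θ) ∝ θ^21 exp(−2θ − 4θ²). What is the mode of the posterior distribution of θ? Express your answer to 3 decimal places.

θ̂_MAP = 1.500

ℓ'(θ) = 21/θ − 2 − 8θ. Setting this to zero and multiplying by θ: 8θ² + 2θ − 21 = 0.
θ = (−2 + √(2² + 4·8·21)) / (2·8) = (−2 + √676) / 16 = (−2 + 26)/16 = 3/2.
ℓ''(θ) = −21/θ² − 8 < 0, confirming a maximum.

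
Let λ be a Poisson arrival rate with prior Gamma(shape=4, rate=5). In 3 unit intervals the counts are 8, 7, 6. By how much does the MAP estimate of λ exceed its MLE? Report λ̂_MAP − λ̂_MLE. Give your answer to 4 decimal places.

Σxᵢ = 21. Posterior is Gamma(25, 8); MAP = (25−1)/8 = 24/8 ≈ 3.00000.
MLE = x̄ = 21/3 ≈ 7.00000.
Difference = 24/8 − 21/3 = -4 ≈ -4.0000.

MAP − MLE = -4.0000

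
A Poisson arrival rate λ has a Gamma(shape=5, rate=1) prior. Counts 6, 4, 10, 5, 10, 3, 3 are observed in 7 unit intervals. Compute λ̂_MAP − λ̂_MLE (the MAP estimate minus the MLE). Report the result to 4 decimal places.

Σxᵢ = 41. Posterior is Gamma(46, 8); MAP = (46−1)/8 = 45/8 ≈ 5.62500.
MLE = x̄ = 41/7 ≈ 5.85714.
Difference = 45/8 − 41/7 = -13/56 ≈ -0.2321.

MAP − MLE = -0.2321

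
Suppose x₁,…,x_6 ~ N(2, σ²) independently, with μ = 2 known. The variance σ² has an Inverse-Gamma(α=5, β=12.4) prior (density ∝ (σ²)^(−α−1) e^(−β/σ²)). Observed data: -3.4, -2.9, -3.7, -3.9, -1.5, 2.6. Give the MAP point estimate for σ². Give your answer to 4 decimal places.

Sum of squared deviations about the known mean: SS = (-3.4−2)² + (-2.9−2)² + (-3.7−2)² + (-3.9−2)² + (-1.5−2)² + (2.6−2)² = 133.08.
The Normal likelihood contributes (σ²)^(−n/2) exp(−SS/(2σ²)), so the posterior is Inverse-Gamma(α + n/2, β + SS/2) = Inverse-Gamma(8, 78.94).
The mode of Inverse-Gamma(a, b) is b/(a+1) = 78.94/9 ≈ 8.7711.

σ̂²_MAP = 8.7711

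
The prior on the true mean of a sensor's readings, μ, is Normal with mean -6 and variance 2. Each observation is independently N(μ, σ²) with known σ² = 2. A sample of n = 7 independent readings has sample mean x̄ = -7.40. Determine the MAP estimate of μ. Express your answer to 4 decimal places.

n = 7, x̄ = -7.40.
For a Normal prior and Normal likelihood with known variance, the posterior is Normal; its mode equals its mean, the precision-weighted average.
Prior precision 1/σ₀² = 1/2 = 0.5; data precision n/σ² = 7/2 = 3.5.
μ̂ = (0.5·(-6) + 3.5·(-7.4)) / (0.5 + 3.5) = (-28.9)/4 = -7.2250.

μ̂_MAP = -7.2250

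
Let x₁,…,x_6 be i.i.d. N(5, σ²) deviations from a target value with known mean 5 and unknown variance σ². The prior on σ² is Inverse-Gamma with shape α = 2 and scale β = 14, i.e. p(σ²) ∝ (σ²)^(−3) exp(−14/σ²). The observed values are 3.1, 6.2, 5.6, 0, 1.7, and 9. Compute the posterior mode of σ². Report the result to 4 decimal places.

σ̂²_MAP = 7.1083

Sum of squared deviations about the known mean: SS = (3.1−5)² + (6.2−5)² + (5.6−5)² + (0−5)² + (1.7−5)² + (9−5)² = 57.3.
The Normal likelihood contributes (σ²)^(−n/2) exp(−SS/(2σ²)), so the posterior is Inverse-Gamma(α + n/2, β + SS/2) = Inverse-Gamma(5, 42.65).
The mode of Inverse-Gamma(a, b) is b/(a+1) = 42.65/6 ≈ 7.1083.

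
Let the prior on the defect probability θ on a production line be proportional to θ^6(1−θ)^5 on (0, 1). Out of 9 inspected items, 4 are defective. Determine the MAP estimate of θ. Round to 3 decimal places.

The prior density ∝ θ^6(1−θ)^5 is the kernel of Beta(7, 6).
Data: 4 successes in 9 trials. The binomial likelihood contributes θ^4(1−θ)^5, so the posterior is Beta(7+4, 6+5) = Beta(11, 11).
For Beta(a, b) with a, b > 1 the mode is (a−1)/(a+b−2) = 10/20 ≈ 0.500.

θ̂_MAP = 0.500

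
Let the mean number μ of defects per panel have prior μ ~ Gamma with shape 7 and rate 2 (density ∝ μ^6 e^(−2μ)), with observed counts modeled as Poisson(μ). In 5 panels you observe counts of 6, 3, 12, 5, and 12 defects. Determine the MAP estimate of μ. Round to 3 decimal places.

Σxᵢ = 6+3+12+5+12 = 38, with n = 5.
Posterior ∝ μ^6e^(−2μ) · μ^38e^(−5μ) = μ^44e^(−7μ), i.e. Gamma(shape=45, rate=7).
The mode of a Gamma(a, b) with a ≥ 1 (shape–rate) is (a−1)/b = 44/7 ≈ 6.286.

μ̂_MAP = 6.286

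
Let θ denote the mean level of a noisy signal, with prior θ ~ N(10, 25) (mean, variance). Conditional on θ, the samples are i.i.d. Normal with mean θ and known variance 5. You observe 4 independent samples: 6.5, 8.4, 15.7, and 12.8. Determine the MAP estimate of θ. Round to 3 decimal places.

n = 4; x̄ = (6.5 + 8.4 + 15.7 + 12.8)/4 = 43.4/4 = 10.85.
For a Normal prior and Normal likelihood with known variance, the posterior is Normal; its mode equals its mean, the precision-weighted average.
Prior precision 1/σ₀² = 1/25 = 0.04; data precision n/σ² = 4/5 = 0.8.
θ̂ = (0.04·10 + 0.8·10.85) / (0.04 + 0.8) = 9.08/0.84 = 227/21 ≈ 10.810.

θ̂_MAP = 10.810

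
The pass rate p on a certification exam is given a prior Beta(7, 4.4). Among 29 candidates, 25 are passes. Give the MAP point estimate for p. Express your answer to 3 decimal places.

Prior: Beta(7, 4.4).
Data: 25 successes in 29 trials. The binomial likelihood contributes p^25(1−p)^4, so the posterior is Beta(7+25, 4.4+4) = Beta(32, 8.4).
For Beta(a, b) with a, b > 1 the mode is (a−1)/(a+b−2) = 31/38.4 ≈ 0.807.

p̂_MAP = 0.807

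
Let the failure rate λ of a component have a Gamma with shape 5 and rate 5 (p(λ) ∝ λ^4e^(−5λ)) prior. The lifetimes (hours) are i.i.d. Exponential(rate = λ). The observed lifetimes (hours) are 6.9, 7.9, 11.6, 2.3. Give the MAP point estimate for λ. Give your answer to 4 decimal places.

λ̂_MAP = 0.2374

The Exponential(rate=λ) likelihood is ∝ λ^n e^(−λΣtᵢ). Here n = 4 and Σtᵢ = 6.9 + 7.9 + 11.6 + 2.3 = 28.7.
Posterior ∝ λ^4e^(−5λ) · λ^4e^(−28.7λ) = λ^8e^(−33.7λ), i.e. Gamma(9, 33.7).
Mode = (a−1)/b = 8/33.7 ≈ 0.2374.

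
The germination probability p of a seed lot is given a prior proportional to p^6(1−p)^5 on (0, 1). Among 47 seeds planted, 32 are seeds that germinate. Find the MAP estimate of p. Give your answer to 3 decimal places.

p̂_MAP = 0.655

The prior density ∝ p^6(1−p)^5 is the kernel of Beta(7, 6).
Data: 32 successes in 47 trials. The binomial likelihood contributes p^32(1−p)^15, so the posterior is Beta(7+32, 6+15) = Beta(39, 21).
For Beta(a, b) with a, b > 1 the mode is (a−1)/(a+b−2) = 38/58 ≈ 0.655.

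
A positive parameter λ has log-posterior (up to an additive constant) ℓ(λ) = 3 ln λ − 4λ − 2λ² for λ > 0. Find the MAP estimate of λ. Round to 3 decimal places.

λ̂_MAP = 0.500

ℓ'(λ) = 3/λ − 4 − 4λ. Setting this to zero and multiplying by λ: 4λ² + 4λ − 3 = 0.
λ = (−4 + √(4² + 4·4·3)) / (2·4) = (−4 + √64) / 8 = (−4 + 8)/8 = 1/2.
ℓ''(λ) = −3/λ² − 4 < 0, confirming a maximum.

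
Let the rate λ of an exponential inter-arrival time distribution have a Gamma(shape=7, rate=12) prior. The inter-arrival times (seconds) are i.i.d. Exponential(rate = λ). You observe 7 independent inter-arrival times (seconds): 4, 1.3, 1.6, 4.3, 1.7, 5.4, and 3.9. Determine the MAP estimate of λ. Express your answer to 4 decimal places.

λ̂_MAP = 0.3801

The Exponential(rate=λ) likelihood is ∝ λ^n e^(−λΣtᵢ). Here n = 7 and Σtᵢ = 4 + 1.3 + 1.6 + 4.3 + 1.7 + 5.4 + 3.9 = 22.2.
Posterior ∝ λ^6e^(−12λ) · λ^7e^(−22.2λ) = λ^13e^(−34.2λ), i.e. Gamma(14, 34.2).
Mode = (a−1)/b = 13/34.2 ≈ 0.3801.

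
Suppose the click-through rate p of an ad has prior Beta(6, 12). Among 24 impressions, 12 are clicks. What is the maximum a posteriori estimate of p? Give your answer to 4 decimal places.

Prior: Beta(6, 12).
Data: 12 successes in 24 trials. The binomial likelihood contributes p^12(1−p)^12, so the posterior is Beta(6+12, 12+12) = Beta(18, 24).
For Beta(a, b) with a, b > 1 the mode is (a−1)/(a+b−2) = 17/40 ≈ 0.4250.

p̂_MAP = 0.4250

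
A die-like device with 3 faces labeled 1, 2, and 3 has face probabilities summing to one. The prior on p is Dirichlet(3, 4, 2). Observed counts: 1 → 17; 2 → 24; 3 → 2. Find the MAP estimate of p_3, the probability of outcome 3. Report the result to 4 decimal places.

MAP estimate: 0.0612

The posterior is Dirichlet(αᵢ + nᵢ) = Dirichlet(20, 28, 4).
For a Dirichlet(a₁,…,a_K) with all aᵢ > 1, the mode has j-th component (aⱼ − 1)/(Σaᵢ − K).
Here Σaᵢ = 52 and K = 3, so p_3 = (4 − 1)/(52 − 3) = 3/49 ≈ 0.0612.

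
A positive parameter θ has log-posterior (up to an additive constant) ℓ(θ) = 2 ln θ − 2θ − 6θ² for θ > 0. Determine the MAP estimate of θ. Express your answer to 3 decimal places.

θ̂_MAP = 0.333

ℓ'(θ) = 2/θ − 2 − 12θ. Setting this to zero and multiplying by θ: 12θ² + 2θ − 2 = 0.
θ = (−2 + √(2² + 4·12·2)) / (2·12) = (−2 + √100) / 24 = (−2 + 10)/24 = 1/3.
ℓ''(θ) = −2/θ² − 12 < 0, confirming a maximum.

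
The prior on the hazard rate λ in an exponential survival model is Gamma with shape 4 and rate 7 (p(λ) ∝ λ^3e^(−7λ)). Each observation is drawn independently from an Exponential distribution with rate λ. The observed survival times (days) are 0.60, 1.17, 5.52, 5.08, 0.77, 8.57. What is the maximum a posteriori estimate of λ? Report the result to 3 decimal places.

The Exponential(rate=λ) likelihood is ∝ λ^n e^(−λΣtᵢ). Here n = 6 and Σtᵢ = 0.60 + 1.17 + 5.52 + 5.08 + 0.77 + 8.57 = 21.71.
Posterior ∝ λ^3e^(−7λ) · λ^6e^(−21.71λ) = λ^9e^(−28.71λ), i.e. Gamma(10, 28.71).
Mode = (a−1)/b = 9/28.71 ≈ 0.313.

λ̂_MAP = 0.313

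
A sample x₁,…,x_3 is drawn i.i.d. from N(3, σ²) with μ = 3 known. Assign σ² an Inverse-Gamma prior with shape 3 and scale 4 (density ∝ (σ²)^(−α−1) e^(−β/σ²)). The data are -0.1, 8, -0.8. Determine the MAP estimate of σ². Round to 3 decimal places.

σ̂²_MAP = 5.186

Sum of squared deviations about the known mean: SS = (-0.1−3)² + (8−3)² + (-0.8−3)² = 49.05.
The Normal likelihood contributes (σ²)^(−n/2) exp(−SS/(2σ²)), so the posterior is Inverse-Gamma(α + n/2, β + SS/2) = Inverse-Gamma(4.5, 28.525).
The mode of Inverse-Gamma(a, b) is b/(a+1) = 28.525/5.5 ≈ 5.186.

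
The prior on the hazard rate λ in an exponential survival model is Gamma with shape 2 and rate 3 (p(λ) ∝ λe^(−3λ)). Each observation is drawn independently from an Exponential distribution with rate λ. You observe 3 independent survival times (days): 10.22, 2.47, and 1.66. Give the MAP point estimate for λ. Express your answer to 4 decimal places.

The Exponential(rate=λ) likelihood is ∝ λ^n e^(−λΣtᵢ). Here n = 3 and Σtᵢ = 10.22 + 2.47 + 1.66 = 14.35.
Posterior ∝ λe^(−3λ) · λ^3e^(−14.35λ) = λ^4e^(−17.35λ), i.e. Gamma(5, 17.35).
Mode = (a−1)/b = 4/17.35 ≈ 0.2305.

λ̂_MAP = 0.2305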